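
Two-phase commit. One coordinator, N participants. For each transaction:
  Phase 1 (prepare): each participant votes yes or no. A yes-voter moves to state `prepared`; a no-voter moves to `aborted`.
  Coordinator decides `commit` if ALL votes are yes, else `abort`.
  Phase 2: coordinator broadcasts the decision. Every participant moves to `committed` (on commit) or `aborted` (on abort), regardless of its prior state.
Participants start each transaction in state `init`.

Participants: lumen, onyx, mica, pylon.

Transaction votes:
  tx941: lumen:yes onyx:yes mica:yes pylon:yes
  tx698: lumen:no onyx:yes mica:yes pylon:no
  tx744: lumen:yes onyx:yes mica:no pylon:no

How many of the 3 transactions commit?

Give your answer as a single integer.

Answer: 1

Derivation:
tx941: all yes -> commit (commits=1)
tx698: no from lumen, pylon -> abort (commits=1)
tx744: no from mica, pylon -> abort (commits=1)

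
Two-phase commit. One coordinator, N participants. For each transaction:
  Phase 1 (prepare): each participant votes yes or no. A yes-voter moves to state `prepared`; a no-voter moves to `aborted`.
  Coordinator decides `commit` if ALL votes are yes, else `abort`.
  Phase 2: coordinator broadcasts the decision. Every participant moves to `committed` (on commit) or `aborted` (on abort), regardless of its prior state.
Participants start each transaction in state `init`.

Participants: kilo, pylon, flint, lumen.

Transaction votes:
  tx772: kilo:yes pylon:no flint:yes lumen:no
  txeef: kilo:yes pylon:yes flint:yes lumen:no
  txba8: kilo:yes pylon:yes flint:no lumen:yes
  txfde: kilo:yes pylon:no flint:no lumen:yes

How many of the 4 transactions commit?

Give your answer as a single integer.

Answer: 0

Derivation:
tx772: no from pylon, lumen -> abort (commits=0)
txeef: no from lumen -> abort (commits=0)
txba8: no from flint -> abort (commits=0)
txfde: no from pylon, flint -> abort (commits=0)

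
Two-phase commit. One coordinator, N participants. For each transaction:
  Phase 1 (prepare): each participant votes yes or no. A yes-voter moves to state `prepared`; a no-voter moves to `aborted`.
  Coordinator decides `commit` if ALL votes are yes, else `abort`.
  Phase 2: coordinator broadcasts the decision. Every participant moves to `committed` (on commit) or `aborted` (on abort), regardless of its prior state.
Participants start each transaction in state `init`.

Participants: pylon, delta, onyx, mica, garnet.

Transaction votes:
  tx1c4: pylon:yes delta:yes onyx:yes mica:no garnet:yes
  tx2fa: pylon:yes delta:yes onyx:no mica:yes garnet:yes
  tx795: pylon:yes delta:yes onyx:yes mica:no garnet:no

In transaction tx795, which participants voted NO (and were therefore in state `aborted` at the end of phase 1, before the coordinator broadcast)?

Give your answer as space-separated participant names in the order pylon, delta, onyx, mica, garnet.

Answer: mica garnet

Derivation:
Txn tx795 phase 1: pylon yes -> prepared; delta yes -> prepared; onyx yes -> prepared; mica no -> aborted; garnet no -> aborted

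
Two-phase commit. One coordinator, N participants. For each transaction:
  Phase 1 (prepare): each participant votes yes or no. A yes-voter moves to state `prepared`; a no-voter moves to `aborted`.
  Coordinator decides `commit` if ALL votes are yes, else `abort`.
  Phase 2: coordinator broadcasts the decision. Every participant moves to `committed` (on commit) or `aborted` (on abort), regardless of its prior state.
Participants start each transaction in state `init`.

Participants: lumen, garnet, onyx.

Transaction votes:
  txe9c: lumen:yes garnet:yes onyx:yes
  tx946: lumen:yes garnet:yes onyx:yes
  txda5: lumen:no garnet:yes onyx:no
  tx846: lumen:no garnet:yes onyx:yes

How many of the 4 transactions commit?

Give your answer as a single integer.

txe9c: all yes -> commit (commits=1)
tx946: all yes -> commit (commits=2)
txda5: no from lumen, onyx -> abort (commits=2)
tx846: no from lumen -> abort (commits=2)

Answer: 2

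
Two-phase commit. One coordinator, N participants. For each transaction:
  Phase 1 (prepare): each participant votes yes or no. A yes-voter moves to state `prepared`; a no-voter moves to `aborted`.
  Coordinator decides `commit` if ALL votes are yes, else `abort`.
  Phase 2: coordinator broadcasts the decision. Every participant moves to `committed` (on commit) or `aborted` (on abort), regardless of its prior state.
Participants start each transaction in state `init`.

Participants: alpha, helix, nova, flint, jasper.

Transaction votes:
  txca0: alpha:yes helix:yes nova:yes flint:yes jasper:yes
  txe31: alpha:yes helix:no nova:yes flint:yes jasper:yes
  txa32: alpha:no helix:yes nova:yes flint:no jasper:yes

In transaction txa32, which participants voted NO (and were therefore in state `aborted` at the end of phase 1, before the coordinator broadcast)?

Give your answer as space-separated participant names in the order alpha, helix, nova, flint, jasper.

Txn txa32 phase 1: alpha no -> aborted; helix yes -> prepared; nova yes -> prepared; flint no -> aborted; jasper yes -> prepared

Answer: alpha flint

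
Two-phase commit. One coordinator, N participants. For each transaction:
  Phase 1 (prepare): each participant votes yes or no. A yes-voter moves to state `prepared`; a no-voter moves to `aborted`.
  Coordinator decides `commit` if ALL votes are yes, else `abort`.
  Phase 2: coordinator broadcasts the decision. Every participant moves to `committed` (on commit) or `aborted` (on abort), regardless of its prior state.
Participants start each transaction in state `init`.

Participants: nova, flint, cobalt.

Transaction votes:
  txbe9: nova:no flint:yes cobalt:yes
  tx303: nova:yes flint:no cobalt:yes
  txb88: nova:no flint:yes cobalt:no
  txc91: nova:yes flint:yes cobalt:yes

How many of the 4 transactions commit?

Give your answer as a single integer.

Answer: 1

Derivation:
txbe9: no from nova -> abort (commits=0)
tx303: no from flint -> abort (commits=0)
txb88: no from nova, cobalt -> abort (commits=0)
txc91: all yes -> commit (commits=1)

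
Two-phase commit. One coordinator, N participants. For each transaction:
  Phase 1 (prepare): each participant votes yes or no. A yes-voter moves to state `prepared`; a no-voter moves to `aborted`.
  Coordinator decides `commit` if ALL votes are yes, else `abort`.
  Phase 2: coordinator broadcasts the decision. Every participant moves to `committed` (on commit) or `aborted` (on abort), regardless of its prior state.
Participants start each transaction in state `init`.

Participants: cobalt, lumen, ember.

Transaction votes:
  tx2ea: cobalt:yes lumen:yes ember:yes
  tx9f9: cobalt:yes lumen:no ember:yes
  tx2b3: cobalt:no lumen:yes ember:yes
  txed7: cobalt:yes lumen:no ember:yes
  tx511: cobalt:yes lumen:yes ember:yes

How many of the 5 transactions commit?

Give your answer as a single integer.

tx2ea: all yes -> commit (commits=1)
tx9f9: no from lumen -> abort (commits=1)
tx2b3: no from cobalt -> abort (commits=1)
txed7: no from lumen -> abort (commits=1)
tx511: all yes -> commit (commits=2)

Answer: 2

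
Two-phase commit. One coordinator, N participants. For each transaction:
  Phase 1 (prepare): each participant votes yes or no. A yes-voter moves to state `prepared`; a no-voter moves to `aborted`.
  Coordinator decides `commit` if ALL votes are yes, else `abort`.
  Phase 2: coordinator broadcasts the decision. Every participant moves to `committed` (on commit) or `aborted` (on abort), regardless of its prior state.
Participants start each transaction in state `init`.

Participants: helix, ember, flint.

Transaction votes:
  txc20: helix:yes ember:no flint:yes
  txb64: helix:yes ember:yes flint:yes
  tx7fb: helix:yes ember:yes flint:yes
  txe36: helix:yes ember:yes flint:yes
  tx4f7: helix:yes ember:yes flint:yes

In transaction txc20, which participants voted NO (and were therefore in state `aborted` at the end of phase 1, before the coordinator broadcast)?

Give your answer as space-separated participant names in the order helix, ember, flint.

Answer: ember

Derivation:
Txn txc20 phase 1: helix yes -> prepared; ember no -> aborted; flint yes -> prepared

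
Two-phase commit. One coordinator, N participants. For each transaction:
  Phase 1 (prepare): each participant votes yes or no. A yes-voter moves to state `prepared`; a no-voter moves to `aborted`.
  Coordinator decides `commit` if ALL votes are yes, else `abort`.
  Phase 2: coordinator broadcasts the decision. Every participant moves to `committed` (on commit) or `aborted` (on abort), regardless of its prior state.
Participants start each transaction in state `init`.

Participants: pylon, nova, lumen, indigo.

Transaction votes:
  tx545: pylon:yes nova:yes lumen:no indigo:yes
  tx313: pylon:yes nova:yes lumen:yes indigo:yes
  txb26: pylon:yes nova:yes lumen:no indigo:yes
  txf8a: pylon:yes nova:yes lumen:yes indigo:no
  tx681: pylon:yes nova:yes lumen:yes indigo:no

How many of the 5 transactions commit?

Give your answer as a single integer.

Answer: 1

Derivation:
tx545: no from lumen -> abort (commits=0)
tx313: all yes -> commit (commits=1)
txb26: no from lumen -> abort (commits=1)
txf8a: no from indigo -> abort (commits=1)
tx681: no from indigo -> abort (commits=1)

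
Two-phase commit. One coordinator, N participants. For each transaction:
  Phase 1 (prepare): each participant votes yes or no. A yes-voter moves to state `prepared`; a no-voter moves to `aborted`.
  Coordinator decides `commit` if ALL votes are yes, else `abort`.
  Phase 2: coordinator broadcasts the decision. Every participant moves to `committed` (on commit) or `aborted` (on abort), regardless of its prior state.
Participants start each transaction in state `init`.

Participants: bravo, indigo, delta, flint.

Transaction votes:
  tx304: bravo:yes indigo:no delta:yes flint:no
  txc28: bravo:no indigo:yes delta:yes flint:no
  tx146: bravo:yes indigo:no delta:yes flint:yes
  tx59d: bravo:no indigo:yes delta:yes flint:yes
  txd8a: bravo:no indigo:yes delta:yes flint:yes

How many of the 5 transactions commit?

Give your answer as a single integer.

Answer: 0

Derivation:
tx304: no from indigo, flint -> abort (commits=0)
txc28: no from bravo, flint -> abort (commits=0)
tx146: no from indigo -> abort (commits=0)
tx59d: no from bravo -> abort (commits=0)
txd8a: no from bravo -> abort (commits=0)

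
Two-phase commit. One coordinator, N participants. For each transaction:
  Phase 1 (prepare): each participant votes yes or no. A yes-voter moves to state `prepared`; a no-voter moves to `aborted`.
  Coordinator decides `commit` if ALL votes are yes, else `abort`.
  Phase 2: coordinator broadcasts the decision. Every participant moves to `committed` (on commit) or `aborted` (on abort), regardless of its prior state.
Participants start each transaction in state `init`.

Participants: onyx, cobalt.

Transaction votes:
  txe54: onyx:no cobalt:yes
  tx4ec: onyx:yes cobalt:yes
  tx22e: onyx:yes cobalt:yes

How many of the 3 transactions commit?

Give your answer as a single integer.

txe54: no from onyx -> abort (commits=0)
tx4ec: all yes -> commit (commits=1)
tx22e: all yes -> commit (commits=2)

Answer: 2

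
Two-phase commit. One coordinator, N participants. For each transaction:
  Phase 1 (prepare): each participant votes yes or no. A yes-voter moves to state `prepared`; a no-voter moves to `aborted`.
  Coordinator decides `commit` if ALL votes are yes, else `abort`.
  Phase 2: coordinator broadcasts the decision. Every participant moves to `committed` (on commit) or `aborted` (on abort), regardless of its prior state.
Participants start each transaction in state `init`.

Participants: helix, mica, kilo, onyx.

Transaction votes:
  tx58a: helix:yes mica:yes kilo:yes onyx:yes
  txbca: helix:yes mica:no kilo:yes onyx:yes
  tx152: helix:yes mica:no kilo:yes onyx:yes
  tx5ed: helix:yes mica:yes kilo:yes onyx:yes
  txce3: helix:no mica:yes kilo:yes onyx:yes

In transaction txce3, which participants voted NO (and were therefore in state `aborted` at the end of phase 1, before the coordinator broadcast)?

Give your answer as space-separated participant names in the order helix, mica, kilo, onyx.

Txn txce3 phase 1: helix no -> aborted; mica yes -> prepared; kilo yes -> prepared; onyx yes -> prepared

Answer: helix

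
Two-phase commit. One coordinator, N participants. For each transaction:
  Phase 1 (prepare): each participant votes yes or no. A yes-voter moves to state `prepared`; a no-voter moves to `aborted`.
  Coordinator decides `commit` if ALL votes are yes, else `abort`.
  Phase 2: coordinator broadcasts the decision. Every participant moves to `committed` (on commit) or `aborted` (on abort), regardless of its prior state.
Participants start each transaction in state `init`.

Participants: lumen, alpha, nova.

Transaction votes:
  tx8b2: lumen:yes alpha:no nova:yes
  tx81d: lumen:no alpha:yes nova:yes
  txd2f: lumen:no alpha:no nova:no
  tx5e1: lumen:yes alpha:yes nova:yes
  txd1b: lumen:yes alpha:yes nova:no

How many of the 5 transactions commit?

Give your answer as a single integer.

tx8b2: no from alpha -> abort (commits=0)
tx81d: no from lumen -> abort (commits=0)
txd2f: no from lumen, alpha, nova -> abort (commits=0)
tx5e1: all yes -> commit (commits=1)
txd1b: no from nova -> abort (commits=1)

Answer: 1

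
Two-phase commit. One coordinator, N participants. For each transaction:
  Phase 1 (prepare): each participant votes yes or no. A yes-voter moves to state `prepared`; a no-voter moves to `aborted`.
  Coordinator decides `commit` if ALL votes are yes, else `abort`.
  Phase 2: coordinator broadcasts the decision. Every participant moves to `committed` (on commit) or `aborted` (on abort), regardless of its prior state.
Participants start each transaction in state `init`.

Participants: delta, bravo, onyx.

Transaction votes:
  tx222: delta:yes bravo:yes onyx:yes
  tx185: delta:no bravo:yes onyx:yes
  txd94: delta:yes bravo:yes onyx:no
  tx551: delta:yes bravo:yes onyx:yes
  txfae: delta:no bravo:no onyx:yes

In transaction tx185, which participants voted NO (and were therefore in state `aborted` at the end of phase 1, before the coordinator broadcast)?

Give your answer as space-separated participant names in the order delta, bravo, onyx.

Answer: delta

Derivation:
Txn tx185 phase 1: delta no -> aborted; bravo yes -> prepared; onyx yes -> prepared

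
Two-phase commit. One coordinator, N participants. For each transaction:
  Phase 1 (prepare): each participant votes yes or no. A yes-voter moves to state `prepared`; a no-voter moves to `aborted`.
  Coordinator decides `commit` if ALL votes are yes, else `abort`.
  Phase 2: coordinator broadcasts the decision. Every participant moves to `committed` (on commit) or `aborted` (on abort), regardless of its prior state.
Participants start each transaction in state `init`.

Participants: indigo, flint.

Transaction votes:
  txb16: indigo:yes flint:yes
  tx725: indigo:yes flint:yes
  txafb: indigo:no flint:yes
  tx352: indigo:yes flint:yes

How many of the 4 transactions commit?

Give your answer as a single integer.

txb16: all yes -> commit (commits=1)
tx725: all yes -> commit (commits=2)
txafb: no from indigo -> abort (commits=2)
tx352: all yes -> commit (commits=3)

Answer: 3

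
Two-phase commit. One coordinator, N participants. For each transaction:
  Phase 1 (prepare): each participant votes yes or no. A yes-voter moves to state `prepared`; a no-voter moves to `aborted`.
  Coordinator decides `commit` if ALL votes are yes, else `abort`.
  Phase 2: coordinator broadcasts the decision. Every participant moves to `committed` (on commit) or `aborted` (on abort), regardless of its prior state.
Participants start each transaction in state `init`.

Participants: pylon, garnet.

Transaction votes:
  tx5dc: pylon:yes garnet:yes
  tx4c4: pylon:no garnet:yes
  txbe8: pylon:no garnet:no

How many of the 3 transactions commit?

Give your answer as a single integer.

Answer: 1

Derivation:
tx5dc: all yes -> commit (commits=1)
tx4c4: no from pylon -> abort (commits=1)
txbe8: no from pylon, garnet -> abort (commits=1)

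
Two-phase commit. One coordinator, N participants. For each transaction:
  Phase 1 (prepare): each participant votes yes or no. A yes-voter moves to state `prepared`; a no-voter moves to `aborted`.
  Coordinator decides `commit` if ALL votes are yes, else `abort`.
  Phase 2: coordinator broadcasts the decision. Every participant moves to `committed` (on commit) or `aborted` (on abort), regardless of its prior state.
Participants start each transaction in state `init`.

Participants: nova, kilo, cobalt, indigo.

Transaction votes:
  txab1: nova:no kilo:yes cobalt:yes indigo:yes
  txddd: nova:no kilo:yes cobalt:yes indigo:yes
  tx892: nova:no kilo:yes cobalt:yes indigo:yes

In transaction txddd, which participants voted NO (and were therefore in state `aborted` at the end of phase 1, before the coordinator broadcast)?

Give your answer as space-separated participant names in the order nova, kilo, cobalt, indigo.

Txn txddd phase 1: nova no -> aborted; kilo yes -> prepared; cobalt yes -> prepared; indigo yes -> prepared

Answer: nova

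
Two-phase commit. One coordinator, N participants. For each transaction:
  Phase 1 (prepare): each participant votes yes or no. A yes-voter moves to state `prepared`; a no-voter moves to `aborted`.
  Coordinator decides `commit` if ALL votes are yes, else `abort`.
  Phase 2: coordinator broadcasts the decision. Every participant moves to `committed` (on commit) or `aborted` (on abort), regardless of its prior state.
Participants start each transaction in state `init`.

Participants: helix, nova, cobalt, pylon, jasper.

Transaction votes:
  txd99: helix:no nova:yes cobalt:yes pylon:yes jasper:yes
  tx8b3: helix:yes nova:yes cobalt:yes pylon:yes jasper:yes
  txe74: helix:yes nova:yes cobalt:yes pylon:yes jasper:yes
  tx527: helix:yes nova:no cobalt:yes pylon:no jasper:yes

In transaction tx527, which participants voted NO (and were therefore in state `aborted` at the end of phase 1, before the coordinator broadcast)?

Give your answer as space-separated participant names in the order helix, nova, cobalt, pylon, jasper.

Txn tx527 phase 1: helix yes -> prepared; nova no -> aborted; cobalt yes -> prepared; pylon no -> aborted; jasper yes -> prepared

Answer: nova pylon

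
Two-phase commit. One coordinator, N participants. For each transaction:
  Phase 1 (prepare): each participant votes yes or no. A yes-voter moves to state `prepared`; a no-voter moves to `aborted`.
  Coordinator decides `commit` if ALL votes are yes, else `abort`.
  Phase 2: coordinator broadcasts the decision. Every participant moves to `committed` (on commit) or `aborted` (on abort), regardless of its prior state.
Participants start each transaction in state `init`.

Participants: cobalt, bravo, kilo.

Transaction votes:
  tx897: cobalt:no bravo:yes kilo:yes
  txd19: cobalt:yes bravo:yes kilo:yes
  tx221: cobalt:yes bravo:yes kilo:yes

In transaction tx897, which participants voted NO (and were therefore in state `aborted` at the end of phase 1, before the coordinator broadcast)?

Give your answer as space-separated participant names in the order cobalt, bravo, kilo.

Txn tx897 phase 1: cobalt no -> aborted; bravo yes -> prepared; kilo yes -> prepared

Answer: cobalt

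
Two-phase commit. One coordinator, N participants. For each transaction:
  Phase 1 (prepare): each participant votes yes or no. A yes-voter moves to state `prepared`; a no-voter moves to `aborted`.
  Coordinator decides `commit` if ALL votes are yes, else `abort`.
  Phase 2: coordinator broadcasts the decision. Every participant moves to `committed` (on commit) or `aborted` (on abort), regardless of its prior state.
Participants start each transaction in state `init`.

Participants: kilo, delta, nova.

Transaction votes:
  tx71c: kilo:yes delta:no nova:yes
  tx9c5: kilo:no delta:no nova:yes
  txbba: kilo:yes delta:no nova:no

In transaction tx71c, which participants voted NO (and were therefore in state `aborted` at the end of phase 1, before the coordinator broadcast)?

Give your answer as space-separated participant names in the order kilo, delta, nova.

Txn tx71c phase 1: kilo yes -> prepared; delta no -> aborted; nova yes -> prepared

Answer: delta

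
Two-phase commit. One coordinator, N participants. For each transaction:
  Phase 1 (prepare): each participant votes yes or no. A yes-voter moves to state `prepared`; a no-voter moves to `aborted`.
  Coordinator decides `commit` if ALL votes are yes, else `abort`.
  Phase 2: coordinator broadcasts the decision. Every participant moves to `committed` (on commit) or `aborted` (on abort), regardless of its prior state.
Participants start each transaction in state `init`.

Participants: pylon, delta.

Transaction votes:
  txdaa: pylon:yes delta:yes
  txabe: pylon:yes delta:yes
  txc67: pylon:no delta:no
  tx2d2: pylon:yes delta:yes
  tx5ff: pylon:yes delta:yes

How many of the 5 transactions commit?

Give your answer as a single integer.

txdaa: all yes -> commit (commits=1)
txabe: all yes -> commit (commits=2)
txc67: no from pylon, delta -> abort (commits=2)
tx2d2: all yes -> commit (commits=3)
tx5ff: all yes -> commit (commits=4)

Answer: 4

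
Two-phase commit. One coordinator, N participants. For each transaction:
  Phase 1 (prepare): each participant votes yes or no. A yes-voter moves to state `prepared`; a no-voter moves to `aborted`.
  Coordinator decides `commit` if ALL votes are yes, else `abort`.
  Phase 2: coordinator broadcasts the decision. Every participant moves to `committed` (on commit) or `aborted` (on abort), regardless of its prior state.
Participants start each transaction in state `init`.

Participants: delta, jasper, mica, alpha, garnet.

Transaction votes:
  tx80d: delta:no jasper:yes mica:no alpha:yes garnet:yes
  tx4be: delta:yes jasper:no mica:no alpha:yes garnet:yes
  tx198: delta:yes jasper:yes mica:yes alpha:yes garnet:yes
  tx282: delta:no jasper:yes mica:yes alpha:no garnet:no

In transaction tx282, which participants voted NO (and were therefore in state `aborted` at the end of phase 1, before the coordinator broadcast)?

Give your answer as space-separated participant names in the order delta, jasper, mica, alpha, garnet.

Txn tx282 phase 1: delta no -> aborted; jasper yes -> prepared; mica yes -> prepared; alpha no -> aborted; garnet no -> aborted

Answer: delta alpha garnet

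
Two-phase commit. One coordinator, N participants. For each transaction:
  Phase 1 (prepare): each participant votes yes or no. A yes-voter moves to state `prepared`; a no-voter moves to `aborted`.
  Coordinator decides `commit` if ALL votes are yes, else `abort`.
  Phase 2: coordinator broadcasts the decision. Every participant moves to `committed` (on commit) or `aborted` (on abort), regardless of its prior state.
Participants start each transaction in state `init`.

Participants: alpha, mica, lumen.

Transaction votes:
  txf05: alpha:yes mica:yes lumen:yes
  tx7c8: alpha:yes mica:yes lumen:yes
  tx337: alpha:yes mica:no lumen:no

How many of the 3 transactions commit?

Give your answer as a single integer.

txf05: all yes -> commit (commits=1)
tx7c8: all yes -> commit (commits=2)
tx337: no from mica, lumen -> abort (commits=2)

Answer: 2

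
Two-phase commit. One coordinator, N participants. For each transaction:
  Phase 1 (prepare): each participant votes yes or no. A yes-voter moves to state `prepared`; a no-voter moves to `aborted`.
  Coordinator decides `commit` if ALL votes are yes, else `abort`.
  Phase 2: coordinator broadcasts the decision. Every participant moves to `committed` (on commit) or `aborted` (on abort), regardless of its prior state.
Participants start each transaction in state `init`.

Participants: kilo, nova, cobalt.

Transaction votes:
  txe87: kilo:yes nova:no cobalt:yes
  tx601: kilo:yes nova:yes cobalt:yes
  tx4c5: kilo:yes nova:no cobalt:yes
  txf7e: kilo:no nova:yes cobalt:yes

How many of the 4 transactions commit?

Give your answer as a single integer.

Answer: 1

Derivation:
txe87: no from nova -> abort (commits=0)
tx601: all yes -> commit (commits=1)
tx4c5: no from nova -> abort (commits=1)
txf7e: no from kilo -> abort (commits=1)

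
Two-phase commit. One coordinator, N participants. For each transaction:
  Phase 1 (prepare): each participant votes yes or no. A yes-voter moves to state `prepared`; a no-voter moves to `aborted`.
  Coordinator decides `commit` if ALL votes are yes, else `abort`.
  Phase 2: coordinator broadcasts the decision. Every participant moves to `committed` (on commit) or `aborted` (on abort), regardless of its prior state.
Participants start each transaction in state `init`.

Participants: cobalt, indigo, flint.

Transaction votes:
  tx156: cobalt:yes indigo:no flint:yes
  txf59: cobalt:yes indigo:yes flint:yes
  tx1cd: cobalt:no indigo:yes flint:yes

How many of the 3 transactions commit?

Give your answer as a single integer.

tx156: no from indigo -> abort (commits=0)
txf59: all yes -> commit (commits=1)
tx1cd: no from cobalt -> abort (commits=1)

Answer: 1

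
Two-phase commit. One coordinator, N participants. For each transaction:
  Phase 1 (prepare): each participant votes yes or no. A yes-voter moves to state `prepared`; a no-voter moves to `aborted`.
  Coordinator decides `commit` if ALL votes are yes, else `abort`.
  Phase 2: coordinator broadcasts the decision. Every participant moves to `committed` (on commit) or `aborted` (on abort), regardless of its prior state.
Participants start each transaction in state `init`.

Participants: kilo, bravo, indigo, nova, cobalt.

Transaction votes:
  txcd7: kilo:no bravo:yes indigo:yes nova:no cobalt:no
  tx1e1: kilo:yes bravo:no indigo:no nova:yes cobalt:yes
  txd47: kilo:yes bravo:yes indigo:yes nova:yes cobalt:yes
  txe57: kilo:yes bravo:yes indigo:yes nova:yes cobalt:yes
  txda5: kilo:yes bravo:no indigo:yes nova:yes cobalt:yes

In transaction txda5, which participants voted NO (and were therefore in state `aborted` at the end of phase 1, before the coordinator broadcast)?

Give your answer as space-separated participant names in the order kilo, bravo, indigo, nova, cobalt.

Answer: bravo

Derivation:
Txn txda5 phase 1: kilo yes -> prepared; bravo no -> aborted; indigo yes -> prepared; nova yes -> prepared; cobalt yes -> prepared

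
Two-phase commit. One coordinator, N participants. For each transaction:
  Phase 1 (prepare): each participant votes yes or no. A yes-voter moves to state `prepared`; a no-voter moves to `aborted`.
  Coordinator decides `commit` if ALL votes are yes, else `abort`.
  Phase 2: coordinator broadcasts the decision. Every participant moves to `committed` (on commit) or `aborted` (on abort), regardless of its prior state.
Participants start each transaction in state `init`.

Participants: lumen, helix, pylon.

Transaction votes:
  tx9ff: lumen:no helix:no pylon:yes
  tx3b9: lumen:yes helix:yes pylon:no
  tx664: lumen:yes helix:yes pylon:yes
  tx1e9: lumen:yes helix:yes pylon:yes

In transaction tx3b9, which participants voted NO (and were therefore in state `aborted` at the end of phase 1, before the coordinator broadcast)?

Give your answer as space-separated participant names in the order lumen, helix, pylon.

Txn tx3b9 phase 1: lumen yes -> prepared; helix yes -> prepared; pylon no -> aborted

Answer: pylon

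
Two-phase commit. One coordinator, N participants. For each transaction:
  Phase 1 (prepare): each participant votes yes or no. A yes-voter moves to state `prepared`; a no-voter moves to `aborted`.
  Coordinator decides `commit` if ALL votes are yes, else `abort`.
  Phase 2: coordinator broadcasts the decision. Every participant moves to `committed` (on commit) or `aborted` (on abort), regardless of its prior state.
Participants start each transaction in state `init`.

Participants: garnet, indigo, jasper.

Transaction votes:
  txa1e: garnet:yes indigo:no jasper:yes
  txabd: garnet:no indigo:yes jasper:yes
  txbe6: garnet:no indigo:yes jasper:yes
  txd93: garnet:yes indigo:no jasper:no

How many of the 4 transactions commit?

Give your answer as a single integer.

Answer: 0

Derivation:
txa1e: no from indigo -> abort (commits=0)
txabd: no from garnet -> abort (commits=0)
txbe6: no from garnet -> abort (commits=0)
txd93: no from indigo, jasper -> abort (commits=0)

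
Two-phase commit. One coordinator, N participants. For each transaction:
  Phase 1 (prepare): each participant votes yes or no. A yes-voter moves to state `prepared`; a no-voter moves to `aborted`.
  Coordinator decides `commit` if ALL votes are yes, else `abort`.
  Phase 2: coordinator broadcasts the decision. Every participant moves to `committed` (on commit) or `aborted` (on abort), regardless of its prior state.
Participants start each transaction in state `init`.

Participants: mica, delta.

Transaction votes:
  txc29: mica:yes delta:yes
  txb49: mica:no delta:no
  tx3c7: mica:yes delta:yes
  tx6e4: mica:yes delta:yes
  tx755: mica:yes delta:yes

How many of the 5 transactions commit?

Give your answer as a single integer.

Answer: 4

Derivation:
txc29: all yes -> commit (commits=1)
txb49: no from mica, delta -> abort (commits=1)
tx3c7: all yes -> commit (commits=2)
tx6e4: all yes -> commit (commits=3)
tx755: all yes -> commit (commits=4)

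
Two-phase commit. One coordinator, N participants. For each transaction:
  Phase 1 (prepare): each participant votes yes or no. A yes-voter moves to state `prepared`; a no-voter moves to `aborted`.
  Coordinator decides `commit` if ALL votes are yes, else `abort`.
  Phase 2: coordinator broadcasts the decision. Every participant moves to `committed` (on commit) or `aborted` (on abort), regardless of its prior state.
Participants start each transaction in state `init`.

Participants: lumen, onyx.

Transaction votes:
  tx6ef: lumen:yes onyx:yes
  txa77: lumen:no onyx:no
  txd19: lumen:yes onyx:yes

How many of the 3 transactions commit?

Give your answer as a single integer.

Answer: 2

Derivation:
tx6ef: all yes -> commit (commits=1)
txa77: no from lumen, onyx -> abort (commits=1)
txd19: all yes -> commit (commits=2)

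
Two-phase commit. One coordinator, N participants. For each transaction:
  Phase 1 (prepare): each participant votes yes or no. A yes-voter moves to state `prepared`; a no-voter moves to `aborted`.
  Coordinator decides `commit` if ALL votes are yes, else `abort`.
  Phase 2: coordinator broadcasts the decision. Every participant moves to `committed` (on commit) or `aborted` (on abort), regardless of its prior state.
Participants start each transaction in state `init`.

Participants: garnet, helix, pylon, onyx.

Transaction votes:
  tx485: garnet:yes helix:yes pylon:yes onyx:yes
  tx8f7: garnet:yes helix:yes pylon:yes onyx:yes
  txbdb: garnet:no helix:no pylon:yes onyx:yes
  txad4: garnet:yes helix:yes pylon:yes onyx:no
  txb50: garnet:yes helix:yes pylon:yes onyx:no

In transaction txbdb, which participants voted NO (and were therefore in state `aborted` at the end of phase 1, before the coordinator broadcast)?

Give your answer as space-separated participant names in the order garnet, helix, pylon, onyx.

Txn txbdb phase 1: garnet no -> aborted; helix no -> aborted; pylon yes -> prepared; onyx yes -> prepared

Answer: garnet helix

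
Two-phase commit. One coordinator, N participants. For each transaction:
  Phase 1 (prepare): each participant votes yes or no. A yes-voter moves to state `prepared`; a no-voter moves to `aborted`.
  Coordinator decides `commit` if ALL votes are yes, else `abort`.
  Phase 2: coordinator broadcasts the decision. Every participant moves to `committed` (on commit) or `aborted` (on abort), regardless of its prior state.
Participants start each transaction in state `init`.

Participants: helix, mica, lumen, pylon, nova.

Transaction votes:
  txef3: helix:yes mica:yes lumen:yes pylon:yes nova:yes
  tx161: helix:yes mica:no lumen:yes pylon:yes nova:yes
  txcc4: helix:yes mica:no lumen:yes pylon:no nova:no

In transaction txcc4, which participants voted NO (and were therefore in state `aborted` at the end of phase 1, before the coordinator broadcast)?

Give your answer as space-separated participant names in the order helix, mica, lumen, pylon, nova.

Answer: mica pylon nova

Derivation:
Txn txcc4 phase 1: helix yes -> prepared; mica no -> aborted; lumen yes -> prepared; pylon no -> aborted; nova no -> aborted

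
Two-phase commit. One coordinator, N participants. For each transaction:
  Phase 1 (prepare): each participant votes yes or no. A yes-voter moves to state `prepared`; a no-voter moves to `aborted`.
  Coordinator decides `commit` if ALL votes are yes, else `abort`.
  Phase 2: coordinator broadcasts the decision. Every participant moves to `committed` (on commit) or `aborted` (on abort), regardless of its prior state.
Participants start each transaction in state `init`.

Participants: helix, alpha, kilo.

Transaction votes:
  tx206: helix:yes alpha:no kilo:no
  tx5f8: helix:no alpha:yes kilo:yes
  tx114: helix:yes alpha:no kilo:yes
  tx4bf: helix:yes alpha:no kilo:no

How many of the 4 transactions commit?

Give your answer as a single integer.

tx206: no from alpha, kilo -> abort (commits=0)
tx5f8: no from helix -> abort (commits=0)
tx114: no from alpha -> abort (commits=0)
tx4bf: no from alpha, kilo -> abort (commits=0)

Answer: 0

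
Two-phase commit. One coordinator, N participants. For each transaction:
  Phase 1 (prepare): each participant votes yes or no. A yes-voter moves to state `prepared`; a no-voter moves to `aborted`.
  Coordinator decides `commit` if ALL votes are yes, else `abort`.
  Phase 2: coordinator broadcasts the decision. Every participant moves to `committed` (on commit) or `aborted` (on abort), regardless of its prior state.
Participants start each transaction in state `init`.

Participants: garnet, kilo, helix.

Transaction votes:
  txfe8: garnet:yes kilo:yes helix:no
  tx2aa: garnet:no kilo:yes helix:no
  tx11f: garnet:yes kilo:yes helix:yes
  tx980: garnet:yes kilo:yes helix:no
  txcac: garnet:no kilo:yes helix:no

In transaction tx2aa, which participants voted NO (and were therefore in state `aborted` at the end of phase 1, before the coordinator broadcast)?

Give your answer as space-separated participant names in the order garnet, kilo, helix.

Answer: garnet helix

Derivation:
Txn tx2aa phase 1: garnet no -> aborted; kilo yes -> prepared; helix no -> aborted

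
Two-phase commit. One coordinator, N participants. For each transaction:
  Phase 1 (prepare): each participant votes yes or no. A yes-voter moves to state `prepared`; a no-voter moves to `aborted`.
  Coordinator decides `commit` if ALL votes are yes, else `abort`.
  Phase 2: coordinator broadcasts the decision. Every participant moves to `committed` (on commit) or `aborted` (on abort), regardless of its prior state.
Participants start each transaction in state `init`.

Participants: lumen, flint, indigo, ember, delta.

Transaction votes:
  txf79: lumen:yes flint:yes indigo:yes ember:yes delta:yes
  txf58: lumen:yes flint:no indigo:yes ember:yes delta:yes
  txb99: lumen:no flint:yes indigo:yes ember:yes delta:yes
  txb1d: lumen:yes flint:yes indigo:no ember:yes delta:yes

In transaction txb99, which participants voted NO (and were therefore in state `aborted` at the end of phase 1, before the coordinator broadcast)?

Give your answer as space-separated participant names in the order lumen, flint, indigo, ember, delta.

Answer: lumen

Derivation:
Txn txb99 phase 1: lumen no -> aborted; flint yes -> prepared; indigo yes -> prepared; ember yes -> prepared; delta yes -> prepared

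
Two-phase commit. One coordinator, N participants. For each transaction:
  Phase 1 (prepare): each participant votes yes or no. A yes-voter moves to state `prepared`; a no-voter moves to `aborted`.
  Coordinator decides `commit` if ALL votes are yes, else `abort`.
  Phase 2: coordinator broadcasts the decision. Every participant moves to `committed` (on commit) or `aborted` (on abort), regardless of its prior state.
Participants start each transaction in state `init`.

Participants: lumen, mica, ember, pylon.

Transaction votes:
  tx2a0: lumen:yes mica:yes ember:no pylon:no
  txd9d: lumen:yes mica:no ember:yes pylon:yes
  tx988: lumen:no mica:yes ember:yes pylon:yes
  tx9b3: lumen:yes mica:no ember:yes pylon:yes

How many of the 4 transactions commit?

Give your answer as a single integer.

Answer: 0

Derivation:
tx2a0: no from ember, pylon -> abort (commits=0)
txd9d: no from mica -> abort (commits=0)
tx988: no from lumen -> abort (commits=0)
tx9b3: no from mica -> abort (commits=0)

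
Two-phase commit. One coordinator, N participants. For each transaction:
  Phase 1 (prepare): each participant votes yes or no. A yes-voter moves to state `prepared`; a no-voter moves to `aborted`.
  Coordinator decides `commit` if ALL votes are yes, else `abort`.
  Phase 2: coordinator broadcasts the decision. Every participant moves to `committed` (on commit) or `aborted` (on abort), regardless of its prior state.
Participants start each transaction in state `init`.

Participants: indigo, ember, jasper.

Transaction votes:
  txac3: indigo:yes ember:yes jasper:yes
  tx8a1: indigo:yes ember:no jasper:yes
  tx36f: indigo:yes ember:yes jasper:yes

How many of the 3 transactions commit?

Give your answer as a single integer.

txac3: all yes -> commit (commits=1)
tx8a1: no from ember -> abort (commits=1)
tx36f: all yes -> commit (commits=2)

Answer: 2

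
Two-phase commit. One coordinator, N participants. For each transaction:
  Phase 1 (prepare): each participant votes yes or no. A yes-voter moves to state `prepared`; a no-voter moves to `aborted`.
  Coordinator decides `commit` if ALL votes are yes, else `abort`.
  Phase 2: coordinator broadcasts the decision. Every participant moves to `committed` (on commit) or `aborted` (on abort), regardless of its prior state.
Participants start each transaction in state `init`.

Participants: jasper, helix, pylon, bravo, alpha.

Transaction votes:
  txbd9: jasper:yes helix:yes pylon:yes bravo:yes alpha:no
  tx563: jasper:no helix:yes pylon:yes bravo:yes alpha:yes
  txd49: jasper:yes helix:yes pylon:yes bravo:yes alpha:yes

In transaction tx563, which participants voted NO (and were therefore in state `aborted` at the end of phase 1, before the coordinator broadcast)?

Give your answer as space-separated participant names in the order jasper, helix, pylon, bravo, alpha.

Answer: jasper

Derivation:
Txn tx563 phase 1: jasper no -> aborted; helix yes -> prepared; pylon yes -> prepared; bravo yes -> prepared; alpha yes -> prepared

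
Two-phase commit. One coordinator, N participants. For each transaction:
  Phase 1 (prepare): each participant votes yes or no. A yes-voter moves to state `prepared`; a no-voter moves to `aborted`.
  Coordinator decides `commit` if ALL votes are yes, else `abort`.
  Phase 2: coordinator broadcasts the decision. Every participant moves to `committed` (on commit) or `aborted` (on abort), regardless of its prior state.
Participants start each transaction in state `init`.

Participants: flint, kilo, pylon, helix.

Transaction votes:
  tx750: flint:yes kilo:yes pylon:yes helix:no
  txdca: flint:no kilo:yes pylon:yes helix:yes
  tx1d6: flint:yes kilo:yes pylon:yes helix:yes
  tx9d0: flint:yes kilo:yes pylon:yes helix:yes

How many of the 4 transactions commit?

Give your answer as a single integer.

Answer: 2

Derivation:
tx750: no from helix -> abort (commits=0)
txdca: no from flint -> abort (commits=0)
tx1d6: all yes -> commit (commits=1)
tx9d0: all yes -> commit (commits=2)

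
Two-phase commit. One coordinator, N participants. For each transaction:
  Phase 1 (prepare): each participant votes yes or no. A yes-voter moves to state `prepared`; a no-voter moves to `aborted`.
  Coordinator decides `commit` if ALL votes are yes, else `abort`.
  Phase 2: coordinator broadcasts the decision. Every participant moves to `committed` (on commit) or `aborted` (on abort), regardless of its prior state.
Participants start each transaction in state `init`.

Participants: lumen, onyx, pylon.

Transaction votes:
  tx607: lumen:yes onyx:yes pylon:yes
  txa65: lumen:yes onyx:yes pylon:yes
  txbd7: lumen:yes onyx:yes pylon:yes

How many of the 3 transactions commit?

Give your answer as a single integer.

Answer: 3

Derivation:
tx607: all yes -> commit (commits=1)
txa65: all yes -> commit (commits=2)
txbd7: all yes -> commit (commits=3)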